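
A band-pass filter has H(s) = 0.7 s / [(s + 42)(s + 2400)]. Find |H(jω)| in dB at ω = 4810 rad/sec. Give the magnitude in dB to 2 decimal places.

|j4810| = 4810
|j4810 + 42| = √(4810² + 42²) = 4810
|j4810 + 2400| = √(4810² + 2400²) = 5376
|H(j4810)| = 0.7 × 4810 / (4810 × 5376) = 0.00013022
20 log₁₀(0.00013022) = -77.707 dB

-77.71 dB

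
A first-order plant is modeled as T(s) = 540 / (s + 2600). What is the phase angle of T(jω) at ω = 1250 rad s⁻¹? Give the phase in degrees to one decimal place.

∠(j1250 + 2600) = arctan(1250/2600) = 25.68°
∠T(j1250) = −25.68° = -25.68°

-25.7°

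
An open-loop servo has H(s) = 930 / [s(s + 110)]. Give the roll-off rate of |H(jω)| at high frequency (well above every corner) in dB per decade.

With 0 zeros and 2 poles, the high-frequency asymptotic slope is 20 × (0 − 2) = -40 dB/decade.

-40 dB/decade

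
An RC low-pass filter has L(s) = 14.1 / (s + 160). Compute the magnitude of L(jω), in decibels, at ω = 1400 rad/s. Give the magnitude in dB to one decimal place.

|j1400 + 160| = √(1400² + 160²) = 1409
|L(j1400)| = 14.1 / 1409 = 0.010006
20 log₁₀(0.010006) = -39.99 dB

-40.0 dB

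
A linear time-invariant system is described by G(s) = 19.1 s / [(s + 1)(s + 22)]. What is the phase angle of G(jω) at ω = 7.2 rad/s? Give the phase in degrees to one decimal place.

-10.2 deg

∠(j7.2) = 90.00°
∠(j7.2 + 1) = arctan(7.2/1) = 82.09°
∠(j7.2 + 22) = arctan(7.2/22) = 18.12°
∠G(j7.2) = 90.00° − (82.09° + 18.12°) = -10.21°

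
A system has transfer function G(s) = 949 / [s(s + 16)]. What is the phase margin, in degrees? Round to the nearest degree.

Gain crossover: |G(jω)| = 1 at ω ≈ 28.8 rad/sec.
∠G(j28.8) = −90° − arctan(28.8/16) ≈ -150.95°
PM = 180° + (-150.95°) = 29.05°

29°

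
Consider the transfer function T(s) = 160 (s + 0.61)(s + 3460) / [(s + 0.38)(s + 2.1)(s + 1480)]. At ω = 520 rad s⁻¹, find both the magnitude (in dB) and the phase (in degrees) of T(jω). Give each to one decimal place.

|j520 + 0.61| = √(520² + 0.61²) = 520
|j520 + 3460| = √(520² + 3460²) = 3499
|j520 + 0.38| = √(520² + 0.38²) = 520
|j520 + 2.1| = √(520² + 2.1²) = 520
|j520 + 1480| = √(520² + 1480²) = 1569
|T(j520)| = 160 × 520 × 3499 / (520 × 520 × 1569) = 0.68628
20 log₁₀(0.68628) = -3.27 dB
∠(j520 + 0.61) = arctan(520/0.61) = 89.93°
∠(j520 + 3460) = arctan(520/3460) = 8.55°
∠(j520 + 0.38) = arctan(520/0.38) = 89.96°
∠(j520 + 2.1) = arctan(520/2.1) = 89.77°
∠(j520 + 1480) = arctan(520/1480) = 19.36°
∠T(j520) = 89.93° + 8.55° − (89.96° + 89.77° + 19.36°) = -100.61°

|T| = -3.3 dB, ∠T = -100.6°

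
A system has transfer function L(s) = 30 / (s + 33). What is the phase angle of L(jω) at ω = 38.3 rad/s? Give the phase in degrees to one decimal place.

-49.3°

∠(j38.3 + 33) = arctan(38.3/33) = 49.25°
∠L(j38.3) = −49.25° = -49.25°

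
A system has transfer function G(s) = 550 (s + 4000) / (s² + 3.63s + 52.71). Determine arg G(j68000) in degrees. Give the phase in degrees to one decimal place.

-93.4°

∠(j68000 + 4000) = arctan(68000/4000) = 86.63°
∠[(j68000)² + 3.63(j68000) + 52.71] = ∠[-4.624e+09 + j2.4684e+05] = 180.00°
∠G(j68000) = 86.63° − 180.00° = -93.36°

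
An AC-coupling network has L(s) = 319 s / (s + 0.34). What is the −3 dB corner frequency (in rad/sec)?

0.34 rad/sec

For a single-pole high-pass, the −3 dB point is at the pole: ω = 0.34 rad/sec.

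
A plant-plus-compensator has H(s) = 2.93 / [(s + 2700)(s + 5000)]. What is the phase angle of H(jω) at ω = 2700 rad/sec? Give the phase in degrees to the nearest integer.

-73°

∠(j2700 + 2700) = arctan(2700/2700) = 45.00°
∠(j2700 + 5000) = arctan(2700/5000) = 28.37°
∠H(j2700) = − (45.00° + 28.37°) = -73.37°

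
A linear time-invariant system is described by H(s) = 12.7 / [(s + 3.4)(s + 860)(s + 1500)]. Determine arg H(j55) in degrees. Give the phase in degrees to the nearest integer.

∠(j55 + 3.4) = arctan(55/3.4) = 86.46°
∠(j55 + 860) = arctan(55/860) = 3.66°
∠(j55 + 1500) = arctan(55/1500) = 2.10°
∠H(j55) = − (86.46° + 3.66° + 2.10°) = -92.22°

-92°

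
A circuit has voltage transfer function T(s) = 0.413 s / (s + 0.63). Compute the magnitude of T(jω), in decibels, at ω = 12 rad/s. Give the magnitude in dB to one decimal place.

-7.7 dB

|j12| = 12
|j12 + 0.63| = √(12² + 0.63²) = 12.02
|T(j12)| = 0.413 × 12 / 12.02 = 0.41243
20 log₁₀(0.41243) = -7.69 dB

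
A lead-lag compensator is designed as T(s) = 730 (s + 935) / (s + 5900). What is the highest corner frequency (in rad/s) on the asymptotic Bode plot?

Break frequencies occur at each pole and zero magnitude: 935 rad/s, 5900 rad/s.
The highest is 5900 rad/s.

5900 rad/s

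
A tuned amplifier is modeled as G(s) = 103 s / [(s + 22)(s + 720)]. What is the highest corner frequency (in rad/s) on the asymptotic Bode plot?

720 rad/s

Break frequencies occur at each pole and zero magnitude: 22 rad/s, 720 rad/s.
The highest is 720 rad/s.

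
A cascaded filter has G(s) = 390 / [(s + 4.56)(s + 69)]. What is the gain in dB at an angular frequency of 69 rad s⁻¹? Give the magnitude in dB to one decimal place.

-24.8 dB

|j69 + 4.56| = √(69² + 4.56²) = 69.15
|j69 + 69| = √(69² + 69²) = 97.58
|G(j69)| = 390 / (69.15 × 97.58) = 0.057797
20 log₁₀(0.057797) = -24.76 dB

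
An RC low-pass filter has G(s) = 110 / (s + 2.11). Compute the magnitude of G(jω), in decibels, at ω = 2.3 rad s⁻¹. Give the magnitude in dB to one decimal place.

30.9 dB

|j2.3 + 2.11| = √(2.3² + 2.11²) = 3.121
|G(j2.3)| = 110 / 3.121 = 35.242
20 log₁₀(35.242) = 30.94 dB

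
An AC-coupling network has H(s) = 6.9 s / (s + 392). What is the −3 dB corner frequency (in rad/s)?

392 rad/s

For a single-pole high-pass, the −3 dB point is at the pole: ω = 392 rad/s.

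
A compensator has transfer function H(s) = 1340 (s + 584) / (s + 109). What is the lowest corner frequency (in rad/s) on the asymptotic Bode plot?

Break frequencies occur at each pole and zero magnitude: 109 rad/s, 584 rad/s.
The lowest is 109 rad/s.

109 rad/s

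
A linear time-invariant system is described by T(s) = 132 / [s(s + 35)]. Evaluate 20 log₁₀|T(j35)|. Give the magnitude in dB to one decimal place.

|j35 + 35| = √(35² + 35²) = 49.5
|j35| = 35
|T(j35)| = 132 / (49.5 × 35) = 0.076194
20 log₁₀(0.076194) = -22.36 dB

-22.4 dB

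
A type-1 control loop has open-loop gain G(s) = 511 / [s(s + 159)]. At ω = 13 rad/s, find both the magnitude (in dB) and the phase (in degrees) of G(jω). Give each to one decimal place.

|G| = -12.2 dB, ∠G = -94.7 deg

|j13 + 159| = √(13² + 159²) = 159.5
|j13| = 13
|G(j13)| = 511 / (159.5 × 13) = 0.2464
20 log₁₀(0.2464) = -12.17 dB
∠(j13 + 159) = arctan(13/159) = 4.67°
∠(j13) = 90.00°
∠G(j13) = − (4.67° + 90.00°) = -94.67°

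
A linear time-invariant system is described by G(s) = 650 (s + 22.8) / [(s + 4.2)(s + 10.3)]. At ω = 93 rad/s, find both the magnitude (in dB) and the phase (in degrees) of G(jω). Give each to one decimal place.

|j93 + 22.8| = √(93² + 22.8²) = 95.75
|j93 + 4.2| = √(93² + 4.2²) = 93.09
|j93 + 10.3| = √(93² + 10.3²) = 93.57
|G(j93)| = 650 × 95.75 / (93.09 × 93.57) = 7.1452
20 log₁₀(7.1452) = 17.08 dB
∠(j93 + 22.8) = arctan(93/22.8) = 76.22°
∠(j93 + 4.2) = arctan(93/4.2) = 87.41°
∠(j93 + 10.3) = arctan(93/10.3) = 83.68°
∠G(j93) = 76.22° − (87.41° + 83.68°) = -94.87°

|G| = 17.1 dB, ∠G = -94.9 deg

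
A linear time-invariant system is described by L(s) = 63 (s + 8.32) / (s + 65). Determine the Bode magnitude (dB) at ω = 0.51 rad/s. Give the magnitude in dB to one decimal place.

|j0.51 + 8.32| = √(0.51² + 8.32²) = 8.336
|j0.51 + 65| = √(0.51² + 65²) = 65
|L(j0.51)| = 63 × 8.336 / 65 = 8.0789
20 log₁₀(8.0789) = 18.15 dB

18.1 dB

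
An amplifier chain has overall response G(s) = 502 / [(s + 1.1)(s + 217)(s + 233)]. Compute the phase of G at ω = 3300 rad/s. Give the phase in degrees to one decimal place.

∠(j3300 + 1.1) = arctan(3300/1.1) = 89.98°
∠(j3300 + 217) = arctan(3300/217) = 86.24°
∠(j3300 + 233) = arctan(3300/233) = 85.96°
∠G(j3300) = − (89.98° + 86.24° + 85.96°) = -262.18°

-262.2°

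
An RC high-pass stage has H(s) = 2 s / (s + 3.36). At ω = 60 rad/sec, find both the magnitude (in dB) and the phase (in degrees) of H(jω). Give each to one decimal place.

|j60| = 60
|j60 + 3.36| = √(60² + 3.36²) = 60.09
|H(j60)| = 2 × 60 / 60.09 = 1.9969
20 log₁₀(1.9969) = 6.01 dB
∠(j60) = 90.00°
∠(j60 + 3.36) = arctan(60/3.36) = 86.79°
∠H(j60) = 90.00° − 86.79° = 3.21°

|H| = 6.0 dB, ∠H = 3.2°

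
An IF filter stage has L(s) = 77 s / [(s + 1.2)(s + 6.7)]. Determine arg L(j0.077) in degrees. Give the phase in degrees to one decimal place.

∠(j0.077) = 90.00°
∠(j0.077 + 1.2) = arctan(0.077/1.2) = 3.67°
∠(j0.077 + 6.7) = arctan(0.077/6.7) = 0.66°
∠L(j0.077) = 90.00° − (3.67° + 0.66°) = 85.67°

85.7°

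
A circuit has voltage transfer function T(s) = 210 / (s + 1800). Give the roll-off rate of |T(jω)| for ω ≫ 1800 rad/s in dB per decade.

-20 dB/decade

With 0 zeros and 1 pole, the high-frequency asymptotic slope is 20 × (0 − 1) = -20 dB/decade.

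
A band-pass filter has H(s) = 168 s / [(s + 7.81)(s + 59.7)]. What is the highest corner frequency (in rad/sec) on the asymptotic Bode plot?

Break frequencies occur at each pole and zero magnitude: 7.81 rad/sec, 59.7 rad/sec.
The highest is 59.7 rad/sec.

59.7 rad/sec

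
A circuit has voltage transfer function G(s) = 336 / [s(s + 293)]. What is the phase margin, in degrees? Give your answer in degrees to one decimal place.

89.8°

Gain crossover: |G(jω)| = 1 at ω ≈ 1.15 rad/s.
∠G(j1.15) = −90° − arctan(1.15/293) ≈ -90.22°
PM = 180° + (-90.22°) = 89.78°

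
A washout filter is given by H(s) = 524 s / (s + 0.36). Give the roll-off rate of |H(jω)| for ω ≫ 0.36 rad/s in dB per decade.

With 1 zero and 1 pole, the high-frequency asymptotic slope is 20 × (1 − 1) = 0 dB/decade.

0 dB/decade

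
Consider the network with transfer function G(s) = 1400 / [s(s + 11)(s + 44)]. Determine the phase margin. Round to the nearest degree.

72 deg

Gain crossover: |G(jω)| = 1 at ω ≈ 2.8 rad/sec.
∠G(j2.8) = −90° − arctan(2.8/11) − arctan(2.8/44) ≈ -107.91°
PM = 180° + (-107.91°) = 72.09°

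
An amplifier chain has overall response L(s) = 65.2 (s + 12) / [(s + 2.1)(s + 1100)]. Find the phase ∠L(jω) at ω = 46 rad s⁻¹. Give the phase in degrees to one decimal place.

∠(j46 + 12) = arctan(46/12) = 75.38°
∠(j46 + 2.1) = arctan(46/2.1) = 87.39°
∠(j46 + 1100) = arctan(46/1100) = 2.39°
∠L(j46) = 75.38° − (87.39° + 2.39°) = -14.40°

-14.4°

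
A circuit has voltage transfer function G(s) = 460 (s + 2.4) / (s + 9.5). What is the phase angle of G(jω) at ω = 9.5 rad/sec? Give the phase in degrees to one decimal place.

∠(j9.5 + 2.4) = arctan(9.5/2.4) = 75.82°
∠(j9.5 + 9.5) = arctan(9.5/9.5) = 45.00°
∠G(j9.5) = 75.82° − 45.00° = 30.82°

30.8°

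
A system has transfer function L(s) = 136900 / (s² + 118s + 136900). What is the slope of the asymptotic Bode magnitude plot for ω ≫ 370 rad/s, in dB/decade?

-40 dB/decade

With 0 zeros and 2 poles, the high-frequency asymptotic slope is 20 × (0 − 2) = -40 dB/decade.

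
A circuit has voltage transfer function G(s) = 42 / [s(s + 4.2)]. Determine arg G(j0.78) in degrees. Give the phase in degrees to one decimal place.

-100.5 deg

∠(j0.78 + 4.2) = arctan(0.78/4.2) = 10.52°
∠(j0.78) = 90.00°
∠G(j0.78) = − (10.52° + 90.00°) = -100.52°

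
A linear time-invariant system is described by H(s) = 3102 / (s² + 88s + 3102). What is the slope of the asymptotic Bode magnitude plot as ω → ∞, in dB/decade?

-40 dB/decade

With 0 zeros and 2 poles, the high-frequency asymptotic slope is 20 × (0 − 2) = -40 dB/decade.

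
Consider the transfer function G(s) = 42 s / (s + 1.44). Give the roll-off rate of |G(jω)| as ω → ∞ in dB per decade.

With 1 zero and 1 pole, the high-frequency asymptotic slope is 20 × (1 − 1) = 0 dB/decade.

0 dB/decade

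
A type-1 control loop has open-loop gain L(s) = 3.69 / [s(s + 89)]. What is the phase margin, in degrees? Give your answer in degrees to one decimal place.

90.0 deg

Gain crossover: |L(jω)| = 1 at ω ≈ 0.0415 rad s⁻¹.
∠L(j0.0415) = −90° − arctan(0.0415/89) ≈ -90.03°
PM = 180° + (-90.03°) = 89.97°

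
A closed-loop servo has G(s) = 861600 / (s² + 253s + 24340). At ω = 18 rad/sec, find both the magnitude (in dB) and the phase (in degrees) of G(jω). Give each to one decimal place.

|G| = 30.9 dB, ∠G = -10.7°

|(j18)² + 253(j18) + 24340| = |24016 + j4554| = 2.444e+04
|G(j18)| = 861600 / 2.444e+04 = 35.248
20 log₁₀(35.248) = 30.94 dB
∠[(j18)² + 253(j18) + 24340] = ∠[24016 + j4554] = 10.74°
∠G(j18) = −10.74° = -10.74°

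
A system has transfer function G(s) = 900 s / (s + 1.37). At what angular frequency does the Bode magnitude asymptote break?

The single real pole at s = −1.37 gives a corner at ω = 1.37 rad s⁻¹.

1.37 rad s⁻¹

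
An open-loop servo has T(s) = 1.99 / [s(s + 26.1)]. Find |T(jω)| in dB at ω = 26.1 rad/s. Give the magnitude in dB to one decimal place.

|j26.1 + 26.1| = √(26.1² + 26.1²) = 36.91
|j26.1| = 26.1
|T(j26.1)| = 1.99 / (36.91 × 26.1) = 0.0020657
20 log₁₀(0.0020657) = -53.70 dB

-53.7 dB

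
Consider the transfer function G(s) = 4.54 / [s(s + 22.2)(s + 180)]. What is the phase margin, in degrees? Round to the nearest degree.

90 deg

Gain crossover: |G(jω)| = 1 at ω ≈ 0.00114 rad/s.
∠G(j0.00114) = −90° − arctan(0.00114/22.2) − arctan(0.00114/180) ≈ -90.00°
PM = 180° + (-90.00°) = 90.00°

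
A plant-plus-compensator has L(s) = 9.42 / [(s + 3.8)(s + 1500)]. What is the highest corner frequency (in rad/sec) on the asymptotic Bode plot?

1500 rad/sec

Break frequencies occur at each pole and zero magnitude: 3.8 rad/sec, 1500 rad/sec.
The highest is 1500 rad/sec.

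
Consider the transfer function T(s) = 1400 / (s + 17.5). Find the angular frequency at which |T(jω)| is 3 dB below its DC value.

17.5 rad s⁻¹

For a single-pole low-pass, the −3 dB point is at the pole: ω = 17.5 rad s⁻¹.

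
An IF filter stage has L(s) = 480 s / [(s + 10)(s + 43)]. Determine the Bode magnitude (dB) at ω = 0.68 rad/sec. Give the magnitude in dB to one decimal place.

|j0.68| = 0.68
|j0.68 + 10| = √(0.68² + 10²) = 10.02
|j0.68 + 43| = √(0.68² + 43²) = 43.01
|L(j0.68)| = 480 × 0.68 / (10.02 × 43.01) = 0.75723
20 log₁₀(0.75723) = -2.42 dB

-2.4 dB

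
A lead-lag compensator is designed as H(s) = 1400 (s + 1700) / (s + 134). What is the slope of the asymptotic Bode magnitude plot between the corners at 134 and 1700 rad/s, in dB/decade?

In this band the factors already past their corner are: pole at 134; net slope = -20 dB/decade.

-20 dB/decade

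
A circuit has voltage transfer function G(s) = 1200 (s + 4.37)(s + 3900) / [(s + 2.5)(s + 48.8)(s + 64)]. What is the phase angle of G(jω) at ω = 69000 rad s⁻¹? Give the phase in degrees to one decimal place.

-93.1°

∠(j69000 + 4.37) = arctan(69000/4.37) = 90.00°
∠(j69000 + 3900) = arctan(69000/3900) = 86.76°
∠(j69000 + 2.5) = arctan(69000/2.5) = 90.00°
∠(j69000 + 48.8) = arctan(69000/48.8) = 89.96°
∠(j69000 + 64) = arctan(69000/64) = 89.95°
∠G(j69000) = 90.00° + 86.76° − (90.00° + 89.96° + 89.95°) = -93.14°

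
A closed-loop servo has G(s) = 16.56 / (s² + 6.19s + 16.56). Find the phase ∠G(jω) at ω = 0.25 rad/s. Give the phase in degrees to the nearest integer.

∠[(j0.25)² + 6.19(j0.25) + 16.56] = ∠[16.497 + j1.5475] = 5.36°
∠G(j0.25) = −5.36° = -5.36°

-5°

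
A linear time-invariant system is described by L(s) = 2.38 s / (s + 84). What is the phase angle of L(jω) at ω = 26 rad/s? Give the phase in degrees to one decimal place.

72.8 deg

∠(j26) = 90.00°
∠(j26 + 84) = arctan(26/84) = 17.20°
∠L(j26) = 90.00° − 17.20° = 72.80°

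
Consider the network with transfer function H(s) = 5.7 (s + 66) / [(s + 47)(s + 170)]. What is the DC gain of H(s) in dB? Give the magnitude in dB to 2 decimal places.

H(0) = 5.7 × 66 / (47 × 170) = 0.047084
20 log₁₀(0.047084) = -26.543 dB

-26.54 dB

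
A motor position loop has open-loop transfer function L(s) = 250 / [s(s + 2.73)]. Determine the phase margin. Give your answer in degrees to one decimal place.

Gain crossover: |L(jω)| = 1 at ω ≈ 15.7 rad/s.
∠L(j15.7) = −90° − arctan(15.7/2.73) ≈ -170.13°
PM = 180° + (-170.13°) = 9.87°

9.9°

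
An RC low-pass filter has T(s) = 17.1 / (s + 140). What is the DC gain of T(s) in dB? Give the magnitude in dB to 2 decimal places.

T(0) = 17.1 / 140 = 0.12214
20 log₁₀(0.12214) = -18.263 dB

-18.26 dB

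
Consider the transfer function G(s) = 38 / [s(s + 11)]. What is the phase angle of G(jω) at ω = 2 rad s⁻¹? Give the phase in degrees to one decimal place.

-100.3°

∠(j2 + 11) = arctan(2/11) = 10.30°
∠(j2) = 90.00°
∠G(j2) = − (10.30° + 90.00°) = -100.30°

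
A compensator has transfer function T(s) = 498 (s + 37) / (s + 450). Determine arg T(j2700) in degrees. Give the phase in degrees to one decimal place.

8.7°

∠(j2700 + 37) = arctan(2700/37) = 89.21°
∠(j2700 + 450) = arctan(2700/450) = 80.54°
∠T(j2700) = 89.21° − 80.54° = 8.68°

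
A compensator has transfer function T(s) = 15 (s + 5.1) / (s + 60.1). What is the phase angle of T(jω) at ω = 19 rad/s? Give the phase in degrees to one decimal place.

∠(j19 + 5.1) = arctan(19/5.1) = 74.97°
∠(j19 + 60.1) = arctan(19/60.1) = 17.54°
∠T(j19) = 74.97° − 17.54° = 57.43°

57.4°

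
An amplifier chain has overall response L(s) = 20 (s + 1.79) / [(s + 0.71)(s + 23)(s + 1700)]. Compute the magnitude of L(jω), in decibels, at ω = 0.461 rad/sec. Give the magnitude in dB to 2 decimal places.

-59.04 dB

|j0.461 + 1.79| = √(0.461² + 1.79²) = 1.848
|j0.461 + 0.71| = √(0.461² + 0.71²) = 0.8465
|j0.461 + 23| = √(0.461² + 23²) = 23
|j0.461 + 1700| = √(0.461² + 1700²) = 1700
|L(j0.461)| = 20 × 1.848 / (0.8465 × 23 × 1700) = 0.0011167
20 log₁₀(0.0011167) = -59.042 dB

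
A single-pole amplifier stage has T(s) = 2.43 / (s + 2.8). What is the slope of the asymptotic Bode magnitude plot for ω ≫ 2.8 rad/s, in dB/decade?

-20 dB/decade

With 0 zeros and 1 pole, the high-frequency asymptotic slope is 20 × (0 − 1) = -20 dB/decade.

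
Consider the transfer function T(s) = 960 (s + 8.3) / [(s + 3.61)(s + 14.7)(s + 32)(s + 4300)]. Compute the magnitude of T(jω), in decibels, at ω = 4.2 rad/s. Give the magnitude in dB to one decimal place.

|j4.2 + 8.3| = √(4.2² + 8.3²) = 9.302
|j4.2 + 3.61| = √(4.2² + 3.61²) = 5.538
|j4.2 + 14.7| = √(4.2² + 14.7²) = 15.29
|j4.2 + 32| = √(4.2² + 32²) = 32.27
|j4.2 + 4300| = √(4.2² + 4300²) = 4300
|T(j4.2)| = 960 × 9.302 / (5.538 × 15.29 × 32.27 × 4300) = 0.00075997
20 log₁₀(0.00075997) = -62.38 dB

-62.4 dB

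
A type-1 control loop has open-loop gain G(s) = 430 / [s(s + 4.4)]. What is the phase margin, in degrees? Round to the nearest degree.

Gain crossover: |G(jω)| = 1 at ω ≈ 20.5 rad/sec.
∠G(j20.5) = −90° − arctan(20.5/4.4) ≈ -167.89°
PM = 180° + (-167.89°) = 12.11°

12°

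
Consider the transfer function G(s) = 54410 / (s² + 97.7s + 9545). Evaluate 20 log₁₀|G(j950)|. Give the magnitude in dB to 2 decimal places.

-24.35 dB

|(j950)² + 97.7(j950) + 9545| = |-8.9296e+05 + j92815| = 8.978e+05
|G(j950)| = 54410 / 8.978e+05 = 0.060606
20 log₁₀(0.060606) = -24.350 dB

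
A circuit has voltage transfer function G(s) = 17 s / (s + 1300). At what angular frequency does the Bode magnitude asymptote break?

The single real pole at s = −1300 gives a corner at ω = 1300 rad s⁻¹.

1300 rad s⁻¹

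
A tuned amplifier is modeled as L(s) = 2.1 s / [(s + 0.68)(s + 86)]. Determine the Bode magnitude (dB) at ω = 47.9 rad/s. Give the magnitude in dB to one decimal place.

|j47.9| = 47.9
|j47.9 + 0.68| = √(47.9² + 0.68²) = 47.9
|j47.9 + 86| = √(47.9² + 86²) = 98.44
|L(j47.9)| = 2.1 × 47.9 / (47.9 × 98.44) = 0.021331
20 log₁₀(0.021331) = -33.42 dB

-33.4 dB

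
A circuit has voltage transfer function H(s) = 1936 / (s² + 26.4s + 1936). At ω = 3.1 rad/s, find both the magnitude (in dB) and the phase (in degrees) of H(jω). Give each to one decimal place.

|(j3.1)² + 26.4(j3.1) + 1936| = |1926.4 + j81.84| = 1928
|H(j3.1)| = 1936 / 1928 = 1.0041
20 log₁₀(1.0041) = 0.04 dB
∠[(j3.1)² + 26.4(j3.1) + 1936] = ∠[1926.4 + j81.84] = 2.43°
∠H(j3.1) = −2.43° = -2.43°

|H| = 0.0 dB, ∠H = -2.4°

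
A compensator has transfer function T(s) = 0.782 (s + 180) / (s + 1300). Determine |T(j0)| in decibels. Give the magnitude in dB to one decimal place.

-19.3 dB

T(0) = 0.782 × 180 / 1300 = 0.10828
20 log₁₀(0.10828) = -19.31 dB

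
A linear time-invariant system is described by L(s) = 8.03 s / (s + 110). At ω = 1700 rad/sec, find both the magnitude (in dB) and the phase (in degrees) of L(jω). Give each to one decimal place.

|j1700| = 1700
|j1700 + 110| = √(1700² + 110²) = 1704
|L(j1700)| = 8.03 × 1700 / 1704 = 8.0132
20 log₁₀(8.0132) = 18.08 dB
∠(j1700) = 90.00°
∠(j1700 + 110) = arctan(1700/110) = 86.30°
∠L(j1700) = 90.00° − 86.30° = 3.70°

|L| = 18.1 dB, ∠L = 3.7°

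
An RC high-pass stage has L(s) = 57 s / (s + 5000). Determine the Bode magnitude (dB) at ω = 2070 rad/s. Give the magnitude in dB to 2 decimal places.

26.77 dB

|j2070| = 2070
|j2070 + 5000| = √(2070² + 5000²) = 5412
|L(j2070)| = 57 × 2070 / 5412 = 21.803
20 log₁₀(21.803) = 26.770 dB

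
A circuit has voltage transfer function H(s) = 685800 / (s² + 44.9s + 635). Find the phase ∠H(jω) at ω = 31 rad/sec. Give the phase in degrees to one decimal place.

∠[(j31)² + 44.9(j31) + 635] = ∠[-326 + j1391.9] = 103.18°
∠H(j31) = −103.18° = -103.18°

-103.2°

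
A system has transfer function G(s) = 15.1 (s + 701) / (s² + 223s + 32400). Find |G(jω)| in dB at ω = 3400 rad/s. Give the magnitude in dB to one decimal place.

-46.9 dB

|j3400 + 701| = √(3400² + 701²) = 3472
|(j3400)² + 223(j3400) + 32400| = |-1.1528e+07 + j7.582e+05| = 1.155e+07
|G(j3400)| = 15.1 × 3472 / 1.155e+07 = 0.0045375
20 log₁₀(0.0045375) = -46.86 dB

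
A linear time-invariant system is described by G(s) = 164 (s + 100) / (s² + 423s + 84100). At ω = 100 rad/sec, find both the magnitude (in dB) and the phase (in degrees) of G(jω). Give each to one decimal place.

|j100 + 100| = √(100² + 100²) = 141.4
|(j100)² + 423(j100) + 84100| = |74100 + j42300| = 8.532e+04
|G(j100)| = 164 × 141.4 / 8.532e+04 = 0.27183
20 log₁₀(0.27183) = -11.31 dB
∠(j100 + 100) = arctan(100/100) = 45.00°
∠[(j100)² + 423(j100) + 84100] = ∠[74100 + j42300] = 29.72°
∠G(j100) = 45.00° − 29.72° = 15.28°

|G| = -11.3 dB, ∠G = 15.3°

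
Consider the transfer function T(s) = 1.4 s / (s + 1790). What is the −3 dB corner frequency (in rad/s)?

1790 rad/s

For a single-pole high-pass, the −3 dB point is at the pole: ω = 1790 rad/s.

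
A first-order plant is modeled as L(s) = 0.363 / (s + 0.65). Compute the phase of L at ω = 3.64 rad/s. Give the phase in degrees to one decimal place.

∠(j3.64 + 0.65) = arctan(3.64/0.65) = 79.88°
∠L(j3.64) = −79.88° = -79.88°

-79.9 deg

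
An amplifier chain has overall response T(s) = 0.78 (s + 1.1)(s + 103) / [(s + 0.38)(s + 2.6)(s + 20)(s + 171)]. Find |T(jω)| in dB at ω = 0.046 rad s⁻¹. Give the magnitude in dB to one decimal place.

-31.7 dB

|j0.046 + 1.1| = √(0.046² + 1.1²) = 1.101
|j0.046 + 103| = √(0.046² + 103²) = 103
|j0.046 + 0.38| = √(0.046² + 0.38²) = 0.3828
|j0.046 + 2.6| = √(0.046² + 2.6²) = 2.6
|j0.046 + 20| = √(0.046² + 20²) = 20
|j0.046 + 171| = √(0.046² + 171²) = 171
|T(j0.046)| = 0.78 × 1.101 × 103 / (0.3828 × 2.6 × 20 × 171) = 0.025983
20 log₁₀(0.025983) = -31.71 dB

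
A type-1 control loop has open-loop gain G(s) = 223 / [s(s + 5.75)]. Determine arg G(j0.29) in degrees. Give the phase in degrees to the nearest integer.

∠(j0.29 + 5.75) = arctan(0.29/5.75) = 2.89°
∠(j0.29) = 90.00°
∠G(j0.29) = − (2.89° + 90.00°) = -92.89°

-93°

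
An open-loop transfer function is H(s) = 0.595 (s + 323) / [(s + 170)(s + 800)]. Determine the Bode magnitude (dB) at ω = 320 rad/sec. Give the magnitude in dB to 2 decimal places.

-61.24 dB

|j320 + 323| = √(320² + 323²) = 454.7
|j320 + 170| = √(320² + 170²) = 362.4
|j320 + 800| = √(320² + 800²) = 861.6
|H(j320)| = 0.595 × 454.7 / (362.4 × 861.6) = 0.0008665
20 log₁₀(0.0008665) = -61.245 dB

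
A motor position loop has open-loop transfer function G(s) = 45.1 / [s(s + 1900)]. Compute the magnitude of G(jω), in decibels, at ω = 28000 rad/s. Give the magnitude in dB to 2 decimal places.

-144.82 dB

|j28000 + 1900| = √(28000² + 1900²) = 2.806e+04
|j28000| = 2.8e+04
|G(j28000)| = 45.1 / (2.806e+04 × 2.8e+04) = 5.7394e-08
20 log₁₀(5.7394e-08) = -144.823 dB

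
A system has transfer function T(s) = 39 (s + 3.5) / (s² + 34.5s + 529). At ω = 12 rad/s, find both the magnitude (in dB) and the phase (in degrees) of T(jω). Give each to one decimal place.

|j12 + 3.5| = √(12² + 3.5²) = 12.5
|(j12)² + 34.5(j12) + 529| = |385 + j414| = 565.4
|T(j12)| = 39 × 12.5 / 565.4 = 0.8623
20 log₁₀(0.8623) = -1.29 dB
∠(j12 + 3.5) = arctan(12/3.5) = 73.74°
∠[(j12)² + 34.5(j12) + 529] = ∠[385 + j414] = 47.08°
∠T(j12) = 73.74° − 47.08° = 26.66°

|T| = -1.3 dB, ∠T = 26.7°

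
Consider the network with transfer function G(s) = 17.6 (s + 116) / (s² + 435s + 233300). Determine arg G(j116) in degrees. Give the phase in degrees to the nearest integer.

∠(j116 + 116) = arctan(116/116) = 45.00°
∠[(j116)² + 435(j116) + 233300] = ∠[2.1984e+05 + j50460] = 12.93°
∠G(j116) = 45.00° − 12.93° = 32.07°

32°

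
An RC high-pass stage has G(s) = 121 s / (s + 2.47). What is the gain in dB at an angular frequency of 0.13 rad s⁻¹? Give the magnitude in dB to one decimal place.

|j0.13| = 0.13
|j0.13 + 2.47| = √(0.13² + 2.47²) = 2.473
|G(j0.13)| = 121 × 0.13 / 2.473 = 6.3596
20 log₁₀(6.3596) = 16.07 dB

16.1 dB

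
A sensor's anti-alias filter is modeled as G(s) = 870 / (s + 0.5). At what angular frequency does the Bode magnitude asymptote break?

0.5 rad/s

The single real pole at s = −0.5 gives a corner at ω = 0.5 rad/s.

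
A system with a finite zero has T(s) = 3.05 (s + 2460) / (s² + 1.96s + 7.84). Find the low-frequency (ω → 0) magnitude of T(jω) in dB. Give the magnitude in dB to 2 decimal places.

59.62 dB

T(0) = 3.05 × 2460 / 7.84 = 957.02
20 log₁₀(957.02) = 59.618 dB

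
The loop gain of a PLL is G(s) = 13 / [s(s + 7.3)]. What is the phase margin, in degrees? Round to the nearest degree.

77°

Gain crossover: |G(jω)| = 1 at ω ≈ 1.73 rad/s.
∠G(j1.73) = −90° − arctan(1.73/7.3) ≈ -103.35°
PM = 180° + (-103.35°) = 76.65°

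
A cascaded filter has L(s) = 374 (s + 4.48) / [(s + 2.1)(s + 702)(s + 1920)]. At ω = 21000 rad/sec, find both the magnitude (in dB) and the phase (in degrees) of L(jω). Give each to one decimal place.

|L| = -121.5 dB, ∠L = -172.9°

|j21000 + 4.48| = √(21000² + 4.48²) = 2.1e+04
|j21000 + 2.1| = √(21000² + 2.1²) = 2.1e+04
|j21000 + 702| = √(21000² + 702²) = 2.101e+04
|j21000 + 1920| = √(21000² + 1920²) = 2.109e+04
|L(j21000)| = 374 × 2.1e+04 / (2.1e+04 × 2.101e+04 × 2.109e+04) = 8.4408e-07
20 log₁₀(8.4408e-07) = -121.47 dB
∠(j21000 + 4.48) = arctan(21000/4.48) = 89.99°
∠(j21000 + 2.1) = arctan(21000/2.1) = 89.99°
∠(j21000 + 702) = arctan(21000/702) = 88.09°
∠(j21000 + 1920) = arctan(21000/1920) = 84.78°
∠L(j21000) = 89.99° − (89.99° + 88.09° + 84.78°) = -172.87°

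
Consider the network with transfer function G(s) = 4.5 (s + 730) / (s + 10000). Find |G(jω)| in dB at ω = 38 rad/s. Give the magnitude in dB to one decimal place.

-9.7 dB

|j38 + 730| = √(38² + 730²) = 731
|j38 + 10000| = √(38² + 10000²) = 1e+04
|G(j38)| = 4.5 × 731 / 1e+04 = 0.32894
20 log₁₀(0.32894) = -9.66 dB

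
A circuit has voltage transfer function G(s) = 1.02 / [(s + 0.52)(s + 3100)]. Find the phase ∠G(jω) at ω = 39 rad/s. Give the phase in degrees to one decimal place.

-90.0°

∠(j39 + 0.52) = arctan(39/0.52) = 89.24°
∠(j39 + 3100) = arctan(39/3100) = 0.72°
∠G(j39) = − (89.24° + 0.72°) = -89.96°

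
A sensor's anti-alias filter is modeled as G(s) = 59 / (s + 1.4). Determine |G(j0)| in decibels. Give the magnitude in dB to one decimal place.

G(0) = 59 / 1.4 = 42.143
20 log₁₀(42.143) = 32.49 dB

32.5 dB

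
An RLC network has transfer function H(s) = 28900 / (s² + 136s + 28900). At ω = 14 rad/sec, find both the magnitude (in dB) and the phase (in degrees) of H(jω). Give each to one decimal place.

|H| = 0.0 dB, ∠H = -3.8°

|(j14)² + 136(j14) + 28900| = |28704 + j1904| = 2.877e+04
|H(j14)| = 28900 / 2.877e+04 = 1.0046
20 log₁₀(1.0046) = 0.04 dB
∠[(j14)² + 136(j14) + 28900] = ∠[28704 + j1904] = 3.79°
∠H(j14) = −3.79° = -3.79°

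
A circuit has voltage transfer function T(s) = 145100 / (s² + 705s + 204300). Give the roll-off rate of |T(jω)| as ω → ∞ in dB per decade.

-40 dB/decade

With 0 zeros and 2 poles, the high-frequency asymptotic slope is 20 × (0 − 2) = -40 dB/decade.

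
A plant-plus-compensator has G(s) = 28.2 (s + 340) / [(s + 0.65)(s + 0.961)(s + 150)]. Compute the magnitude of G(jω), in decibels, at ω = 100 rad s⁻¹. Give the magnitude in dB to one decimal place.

-45.1 dB

|j100 + 340| = √(100² + 340²) = 354.4
|j100 + 0.65| = √(100² + 0.65²) = 100
|j100 + 0.961| = √(100² + 0.961²) = 100
|j100 + 150| = √(100² + 150²) = 180.3
|G(j100)| = 28.2 × 354.4 / (100 × 100 × 180.3) = 0.0055434
20 log₁₀(0.0055434) = -45.12 dB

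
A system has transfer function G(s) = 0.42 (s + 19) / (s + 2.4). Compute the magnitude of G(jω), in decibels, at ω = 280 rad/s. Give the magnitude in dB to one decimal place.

|j280 + 19| = √(280² + 19²) = 280.6
|j280 + 2.4| = √(280² + 2.4²) = 280
|G(j280)| = 0.42 × 280.6 / 280 = 0.42095
20 log₁₀(0.42095) = -7.52 dB

-7.5 dB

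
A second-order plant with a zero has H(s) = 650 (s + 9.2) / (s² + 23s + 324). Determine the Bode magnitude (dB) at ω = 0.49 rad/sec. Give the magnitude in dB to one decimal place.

|j0.49 + 9.2| = √(0.49² + 9.2²) = 9.213
|(j0.49)² + 23(j0.49) + 324| = |323.76 + j11.27| = 324
|H(j0.49)| = 650 × 9.213 / 324 = 18.485
20 log₁₀(18.485) = 25.34 dB

25.3 dB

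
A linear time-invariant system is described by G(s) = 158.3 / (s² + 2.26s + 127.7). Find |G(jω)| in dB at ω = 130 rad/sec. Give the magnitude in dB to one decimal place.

-40.5 dB

|(j130)² + 2.26(j130) + 127.7| = |-16772 + j293.8| = 1.677e+04
|G(j130)| = 158.3 / 1.677e+04 = 0.0094367
20 log₁₀(0.0094367) = -40.50 dB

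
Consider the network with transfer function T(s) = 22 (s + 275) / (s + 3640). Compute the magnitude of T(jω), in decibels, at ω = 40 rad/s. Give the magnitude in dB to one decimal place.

|j40 + 275| = √(40² + 275²) = 277.9
|j40 + 3640| = √(40² + 3640²) = 3640
|T(j40)| = 22 × 277.9 / 3640 = 1.6795
20 log₁₀(1.6795) = 4.50 dB

4.5 dB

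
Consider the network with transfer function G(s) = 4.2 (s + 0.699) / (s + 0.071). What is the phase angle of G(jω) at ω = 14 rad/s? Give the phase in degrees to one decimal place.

-2.6°

∠(j14 + 0.699) = arctan(14/0.699) = 87.14°
∠(j14 + 0.071) = arctan(14/0.071) = 89.71°
∠G(j14) = 87.14° − 89.71° = -2.57°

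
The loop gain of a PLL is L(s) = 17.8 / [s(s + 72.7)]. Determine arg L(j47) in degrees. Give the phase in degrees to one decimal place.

-122.9 deg

∠(j47 + 72.7) = arctan(47/72.7) = 32.88°
∠(j47) = 90.00°
∠L(j47) = − (32.88° + 90.00°) = -122.88°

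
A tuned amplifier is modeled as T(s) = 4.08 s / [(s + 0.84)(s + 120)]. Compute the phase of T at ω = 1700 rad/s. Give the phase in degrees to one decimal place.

-85.9 deg

∠(j1700) = 90.00°
∠(j1700 + 0.84) = arctan(1700/0.84) = 89.97°
∠(j1700 + 120) = arctan(1700/120) = 85.96°
∠T(j1700) = 90.00° − (89.97° + 85.96°) = -85.93°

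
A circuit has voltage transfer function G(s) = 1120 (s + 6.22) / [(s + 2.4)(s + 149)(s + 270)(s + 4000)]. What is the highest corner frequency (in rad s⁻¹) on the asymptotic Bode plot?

4000 rad s⁻¹

Break frequencies occur at each pole and zero magnitude: 2.4 rad s⁻¹, 6.22 rad s⁻¹, 149 rad s⁻¹, 270 rad s⁻¹, 4000 rad s⁻¹.
The highest is 4000 rad s⁻¹.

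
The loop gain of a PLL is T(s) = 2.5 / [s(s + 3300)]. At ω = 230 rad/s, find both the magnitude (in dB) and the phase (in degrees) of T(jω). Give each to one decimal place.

|T| = -109.7 dB, ∠T = -94.0 deg

|j230 + 3300| = √(230² + 3300²) = 3308
|j230| = 230
|T(j230)| = 2.5 / (3308 × 230) = 3.2858e-06
20 log₁₀(3.2858e-06) = -109.67 dB
∠(j230 + 3300) = arctan(230/3300) = 3.99°
∠(j230) = 90.00°
∠T(j230) = − (3.99° + 90.00°) = -93.99°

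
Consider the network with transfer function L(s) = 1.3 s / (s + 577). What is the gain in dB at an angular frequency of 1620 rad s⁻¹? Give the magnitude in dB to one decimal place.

|j1620| = 1620
|j1620 + 577| = √(1620² + 577²) = 1720
|L(j1620)| = 1.3 × 1620 / 1720 = 1.2246
20 log₁₀(1.2246) = 1.76 dB

1.8 dB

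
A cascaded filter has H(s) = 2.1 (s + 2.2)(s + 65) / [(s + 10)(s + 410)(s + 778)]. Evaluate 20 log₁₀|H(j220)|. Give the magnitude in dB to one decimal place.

-57.9 dB

|j220 + 2.2| = √(220² + 2.2²) = 220
|j220 + 65| = √(220² + 65²) = 229.4
|j220 + 10| = √(220² + 10²) = 220.2
|j220 + 410| = √(220² + 410²) = 465.3
|j220 + 778| = √(220² + 778²) = 808.5
|H(j220)| = 2.1 × 220 × 229.4 / (220.2 × 465.3 × 808.5) = 0.0012793
20 log₁₀(0.0012793) = -57.86 dB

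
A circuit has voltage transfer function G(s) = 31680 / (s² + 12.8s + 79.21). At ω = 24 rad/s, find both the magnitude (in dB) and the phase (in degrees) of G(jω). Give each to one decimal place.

|(j24)² + 12.8(j24) + 79.21| = |-496.79 + j307.2| = 584.1
|G(j24)| = 31680 / 584.1 = 54.237
20 log₁₀(54.237) = 34.69 dB
∠[(j24)² + 12.8(j24) + 79.21] = ∠[-496.79 + j307.2] = 148.27°
∠G(j24) = −148.27° = -148.27°

|G| = 34.7 dB, ∠G = -148.3°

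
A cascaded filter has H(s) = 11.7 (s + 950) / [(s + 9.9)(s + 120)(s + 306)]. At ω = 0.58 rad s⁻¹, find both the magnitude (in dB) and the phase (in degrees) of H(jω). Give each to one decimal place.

|j0.58 + 950| = √(0.58² + 950²) = 950
|j0.58 + 9.9| = √(0.58² + 9.9²) = 9.917
|j0.58 + 120| = √(0.58² + 120²) = 120
|j0.58 + 306| = √(0.58² + 306²) = 306
|H(j0.58)| = 11.7 × 950 / (9.917 × 120 × 306) = 0.030523
20 log₁₀(0.030523) = -30.31 dB
∠(j0.58 + 950) = arctan(0.58/950) = 0.03°
∠(j0.58 + 9.9) = arctan(0.58/9.9) = 3.35°
∠(j0.58 + 120) = arctan(0.58/120) = 0.28°
∠(j0.58 + 306) = arctan(0.58/306) = 0.11°
∠H(j0.58) = 0.03° − (3.35° + 0.28° + 0.11°) = -3.70°

|H| = -30.3 dB, ∠H = -3.7 deg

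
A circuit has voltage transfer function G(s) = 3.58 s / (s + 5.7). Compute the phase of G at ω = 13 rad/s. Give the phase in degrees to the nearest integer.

∠(j13) = 90.00°
∠(j13 + 5.7) = arctan(13/5.7) = 66.32°
∠G(j13) = 90.00° − 66.32° = 23.68°

24°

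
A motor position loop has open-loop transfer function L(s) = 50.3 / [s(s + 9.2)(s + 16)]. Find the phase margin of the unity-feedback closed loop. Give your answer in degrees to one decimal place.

Gain crossover: |L(jω)| = 1 at ω ≈ 0.341 rad/sec.
∠L(j0.341) = −90° − arctan(0.341/9.2) − arctan(0.341/16) ≈ -93.35°
PM = 180° + (-93.35°) = 86.65°

86.7°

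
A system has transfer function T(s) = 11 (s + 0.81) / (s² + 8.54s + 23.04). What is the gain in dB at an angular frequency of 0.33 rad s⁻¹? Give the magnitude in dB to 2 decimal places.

-7.61 dB

|j0.33 + 0.81| = √(0.33² + 0.81²) = 0.8746
|(j0.33)² + 8.54(j0.33) + 23.04| = |22.931 + j2.8182| = 23.1
|T(j0.33)| = 11 × 0.8746 / 23.1 = 0.41643
20 log₁₀(0.41643) = -7.609 dB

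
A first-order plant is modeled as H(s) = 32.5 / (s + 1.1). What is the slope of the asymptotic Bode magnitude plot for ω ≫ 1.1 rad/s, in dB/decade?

-20 dB/decade

With 0 zeros and 1 pole, the high-frequency asymptotic slope is 20 × (0 − 1) = -20 dB/decade.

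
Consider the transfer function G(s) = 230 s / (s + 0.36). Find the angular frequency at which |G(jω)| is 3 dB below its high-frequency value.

For a single-pole high-pass, the −3 dB point is at the pole: ω = 0.36 rad/sec.

0.36 rad/sec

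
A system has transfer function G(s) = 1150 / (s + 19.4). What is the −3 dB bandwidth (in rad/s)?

19.4 rad/s

For a single-pole low-pass, the −3 dB point is at the pole: ω = 19.4 rad/s.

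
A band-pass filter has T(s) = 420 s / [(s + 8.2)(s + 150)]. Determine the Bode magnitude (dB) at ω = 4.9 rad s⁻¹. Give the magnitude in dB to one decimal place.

3.1 dB

|j4.9| = 4.9
|j4.9 + 8.2| = √(4.9² + 8.2²) = 9.552
|j4.9 + 150| = √(4.9² + 150²) = 150.1
|T(j4.9)| = 420 × 4.9 / (9.552 × 150.1) = 1.4355
20 log₁₀(1.4355) = 3.14 dB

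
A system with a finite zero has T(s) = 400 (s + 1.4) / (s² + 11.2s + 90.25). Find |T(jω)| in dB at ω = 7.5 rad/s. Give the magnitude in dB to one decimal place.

30.5 dB

|j7.5 + 1.4| = √(7.5² + 1.4²) = 7.63
|(j7.5)² + 11.2(j7.5) + 90.25| = |34 + j84| = 90.62
|T(j7.5)| = 400 × 7.63 / 90.62 = 33.677
20 log₁₀(33.677) = 30.55 dB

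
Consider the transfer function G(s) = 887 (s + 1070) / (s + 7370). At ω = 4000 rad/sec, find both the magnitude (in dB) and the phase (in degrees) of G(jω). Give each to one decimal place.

|G| = 52.8 dB, ∠G = 46.5°

|j4000 + 1070| = √(4000² + 1070²) = 4141
|j4000 + 7370| = √(4000² + 7370²) = 8386
|G(j4000)| = 887 × 4141 / 8386 = 437.99
20 log₁₀(437.99) = 52.83 dB
∠(j4000 + 1070) = arctan(4000/1070) = 75.02°
∠(j4000 + 7370) = arctan(4000/7370) = 28.49°
∠G(j4000) = 75.02° − 28.49° = 46.53°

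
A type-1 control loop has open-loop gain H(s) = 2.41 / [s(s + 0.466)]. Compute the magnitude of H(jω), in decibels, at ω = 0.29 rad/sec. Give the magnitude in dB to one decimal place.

|j0.29 + 0.466| = √(0.29² + 0.466²) = 0.5489
|j0.29| = 0.29
|H(j0.29)| = 2.41 / (0.5489 × 0.29) = 15.141
20 log₁₀(15.141) = 23.60 dB

23.6 dB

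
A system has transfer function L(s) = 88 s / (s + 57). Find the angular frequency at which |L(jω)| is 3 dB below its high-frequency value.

For a single-pole high-pass, the −3 dB point is at the pole: ω = 57 rad/s.

57 rad/s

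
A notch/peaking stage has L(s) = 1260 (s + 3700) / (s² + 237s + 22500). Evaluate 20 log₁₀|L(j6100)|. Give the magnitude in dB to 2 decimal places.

|j6100 + 3700| = √(6100² + 3700²) = 7134
|(j6100)² + 237(j6100) + 22500| = |-3.7188e+07 + j1.4457e+06| = 3.722e+07
|L(j6100)| = 1260 × 7134 / 3.722e+07 = 0.24155
20 log₁₀(0.24155) = -12.340 dB

-12.34 dB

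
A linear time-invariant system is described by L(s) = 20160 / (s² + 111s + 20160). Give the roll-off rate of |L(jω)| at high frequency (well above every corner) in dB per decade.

-40 dB/decade

With 0 zeros and 2 poles, the high-frequency asymptotic slope is 20 × (0 − 2) = -40 dB/decade.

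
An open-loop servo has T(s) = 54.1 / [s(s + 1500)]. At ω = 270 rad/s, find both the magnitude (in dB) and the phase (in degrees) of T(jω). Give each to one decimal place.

|j270 + 1500| = √(270² + 1500²) = 1524
|j270| = 270
|T(j270)| = 54.1 / (1524 × 270) = 0.00013147
20 log₁₀(0.00013147) = -77.62 dB
∠(j270 + 1500) = arctan(270/1500) = 10.20°
∠(j270) = 90.00°
∠T(j270) = − (10.20° + 90.00°) = -100.20°

|T| = -77.6 dB, ∠T = -100.2 deg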